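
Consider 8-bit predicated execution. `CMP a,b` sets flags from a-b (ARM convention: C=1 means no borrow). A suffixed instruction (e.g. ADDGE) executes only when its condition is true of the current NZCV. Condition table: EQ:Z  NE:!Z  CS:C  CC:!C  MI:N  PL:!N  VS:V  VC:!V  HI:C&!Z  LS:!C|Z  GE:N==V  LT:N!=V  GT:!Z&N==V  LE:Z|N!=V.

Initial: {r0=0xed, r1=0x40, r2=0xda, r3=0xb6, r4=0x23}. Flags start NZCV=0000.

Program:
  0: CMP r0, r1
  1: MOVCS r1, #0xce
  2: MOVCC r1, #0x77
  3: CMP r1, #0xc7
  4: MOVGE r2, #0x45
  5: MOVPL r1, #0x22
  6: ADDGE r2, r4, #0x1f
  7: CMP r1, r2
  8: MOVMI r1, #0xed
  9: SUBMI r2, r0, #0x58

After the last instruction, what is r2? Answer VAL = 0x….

0: ✓ CMP  NZCV=1010
1: ✓ MOVCS  r1←0xce
2: · MOVCC
3: ✓ CMP  NZCV=0010
4: ✓ MOVGE  r2←0x45
5: ✓ MOVPL  r1←0x22
6: ✓ ADDGE  r2←0x42
7: ✓ CMP  NZCV=1000
8: ✓ MOVMI  r1←0xed
9: ✓ SUBMI  r2←0x95

VAL = 0x95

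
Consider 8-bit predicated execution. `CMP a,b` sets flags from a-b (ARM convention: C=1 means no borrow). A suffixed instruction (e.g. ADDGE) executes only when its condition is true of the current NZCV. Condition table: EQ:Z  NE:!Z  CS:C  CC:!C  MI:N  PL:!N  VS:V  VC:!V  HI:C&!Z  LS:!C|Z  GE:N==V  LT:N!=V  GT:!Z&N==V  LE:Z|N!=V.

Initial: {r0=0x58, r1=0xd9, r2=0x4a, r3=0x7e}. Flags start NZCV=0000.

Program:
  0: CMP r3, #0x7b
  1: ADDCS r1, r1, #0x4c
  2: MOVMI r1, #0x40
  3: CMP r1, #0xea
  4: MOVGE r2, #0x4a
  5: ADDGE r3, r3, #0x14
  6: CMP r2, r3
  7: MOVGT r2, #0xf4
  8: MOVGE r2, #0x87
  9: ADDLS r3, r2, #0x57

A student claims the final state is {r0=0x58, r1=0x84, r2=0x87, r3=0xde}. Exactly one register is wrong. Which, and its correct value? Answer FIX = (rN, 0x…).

FIX = (r1, 0x25)

0: ✓ CMP  NZCV=0010
1: ✓ ADDCS  r1←0x25
2: · MOVMI
3: ✓ CMP  NZCV=0000
4: ✓ MOVGE  r2←0x4a
5: ✓ ADDGE  r3←0x92
6: ✓ CMP  NZCV=1001
7: ✓ MOVGT  r2←0xf4
8: ✓ MOVGE  r2←0x87
9: ✓ ADDLS  r3←0xde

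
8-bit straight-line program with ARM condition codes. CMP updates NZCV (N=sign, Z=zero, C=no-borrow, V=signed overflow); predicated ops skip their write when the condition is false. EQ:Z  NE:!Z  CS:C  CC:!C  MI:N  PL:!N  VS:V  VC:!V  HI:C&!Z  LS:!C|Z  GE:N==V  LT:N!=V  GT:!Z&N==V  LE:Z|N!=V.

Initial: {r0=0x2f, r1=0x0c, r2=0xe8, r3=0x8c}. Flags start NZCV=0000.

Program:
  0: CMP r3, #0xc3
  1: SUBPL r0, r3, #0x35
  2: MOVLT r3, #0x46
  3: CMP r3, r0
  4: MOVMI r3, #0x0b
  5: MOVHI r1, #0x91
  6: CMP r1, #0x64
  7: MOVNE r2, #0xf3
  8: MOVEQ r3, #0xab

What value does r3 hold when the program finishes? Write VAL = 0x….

0: ✓ CMP  NZCV=1000
1: · SUBPL
2: ✓ MOVLT  r3←0x46
3: ✓ CMP  NZCV=0010
4: · MOVMI
5: ✓ MOVHI  r1←0x91
6: ✓ CMP  NZCV=0011
7: ✓ MOVNE  r2←0xf3
8: · MOVEQ

VAL = 0x46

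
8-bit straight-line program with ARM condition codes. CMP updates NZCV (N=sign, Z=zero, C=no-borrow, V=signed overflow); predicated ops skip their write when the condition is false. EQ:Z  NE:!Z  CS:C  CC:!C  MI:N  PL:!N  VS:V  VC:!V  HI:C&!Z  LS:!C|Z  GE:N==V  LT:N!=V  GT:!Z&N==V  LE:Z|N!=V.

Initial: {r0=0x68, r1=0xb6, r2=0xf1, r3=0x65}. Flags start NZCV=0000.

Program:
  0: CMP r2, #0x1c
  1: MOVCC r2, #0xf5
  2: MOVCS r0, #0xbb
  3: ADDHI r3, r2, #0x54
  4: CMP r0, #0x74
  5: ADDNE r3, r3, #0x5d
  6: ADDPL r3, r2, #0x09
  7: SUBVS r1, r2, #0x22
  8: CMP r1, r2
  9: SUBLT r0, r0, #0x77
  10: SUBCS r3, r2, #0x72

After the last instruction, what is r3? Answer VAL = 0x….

0: ✓ CMP  NZCV=1010
1: · MOVCC
2: ✓ MOVCS  r0←0xbb
3: ✓ ADDHI  r3←0x45
4: ✓ CMP  NZCV=0011
5: ✓ ADDNE  r3←0xa2
6: ✓ ADDPL  r3←0xfa
7: ✓ SUBVS  r1←0xcf
8: ✓ CMP  NZCV=1000
9: ✓ SUBLT  r0←0x44
10: · SUBCS

VAL = 0xfa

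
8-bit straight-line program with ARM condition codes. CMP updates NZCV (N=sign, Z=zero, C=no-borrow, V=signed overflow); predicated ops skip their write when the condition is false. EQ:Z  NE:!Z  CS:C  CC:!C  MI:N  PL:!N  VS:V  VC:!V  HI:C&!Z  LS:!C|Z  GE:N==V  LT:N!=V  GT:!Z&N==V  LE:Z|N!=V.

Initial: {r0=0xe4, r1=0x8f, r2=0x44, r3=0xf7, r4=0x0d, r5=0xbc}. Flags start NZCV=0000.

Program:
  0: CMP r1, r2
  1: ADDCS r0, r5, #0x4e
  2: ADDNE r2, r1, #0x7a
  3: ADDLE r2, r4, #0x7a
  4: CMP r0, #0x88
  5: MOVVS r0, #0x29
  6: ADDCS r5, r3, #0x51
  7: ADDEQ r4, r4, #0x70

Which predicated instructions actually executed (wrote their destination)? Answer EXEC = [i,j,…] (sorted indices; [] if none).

EXEC = [1,2,3,5]

0: ✓ CMP  NZCV=0011
1: ✓ ADDCS  r0←0x0a
2: ✓ ADDNE  r2←0x09
3: ✓ ADDLE  r2←0x87
4: ✓ CMP  NZCV=1001
5: ✓ MOVVS  r0←0x29
6: · ADDCS
7: · ADDEQ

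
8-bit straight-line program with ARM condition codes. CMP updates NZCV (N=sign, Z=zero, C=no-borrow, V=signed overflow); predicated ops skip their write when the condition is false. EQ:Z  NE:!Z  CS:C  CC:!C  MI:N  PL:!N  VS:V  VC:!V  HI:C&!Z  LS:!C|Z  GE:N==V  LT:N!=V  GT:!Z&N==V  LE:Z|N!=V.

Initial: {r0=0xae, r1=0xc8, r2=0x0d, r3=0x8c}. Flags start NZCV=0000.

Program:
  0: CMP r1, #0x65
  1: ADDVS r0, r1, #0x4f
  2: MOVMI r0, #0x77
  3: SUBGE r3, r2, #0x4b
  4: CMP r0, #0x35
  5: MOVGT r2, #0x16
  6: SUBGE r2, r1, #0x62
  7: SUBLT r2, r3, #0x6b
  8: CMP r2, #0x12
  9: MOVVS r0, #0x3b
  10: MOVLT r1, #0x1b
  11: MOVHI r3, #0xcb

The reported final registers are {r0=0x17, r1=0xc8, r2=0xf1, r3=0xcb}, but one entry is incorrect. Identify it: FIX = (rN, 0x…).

FIX = (r2, 0x21)

0: ✓ CMP  NZCV=0011
1: ✓ ADDVS  r0←0x17
2: · MOVMI
3: · SUBGE
4: ✓ CMP  NZCV=1000
5: · MOVGT
6: · SUBGE
7: ✓ SUBLT  r2←0x21
8: ✓ CMP  NZCV=0010
9: · MOVVS
10: · MOVLT
11: ✓ MOVHI  r3←0xcb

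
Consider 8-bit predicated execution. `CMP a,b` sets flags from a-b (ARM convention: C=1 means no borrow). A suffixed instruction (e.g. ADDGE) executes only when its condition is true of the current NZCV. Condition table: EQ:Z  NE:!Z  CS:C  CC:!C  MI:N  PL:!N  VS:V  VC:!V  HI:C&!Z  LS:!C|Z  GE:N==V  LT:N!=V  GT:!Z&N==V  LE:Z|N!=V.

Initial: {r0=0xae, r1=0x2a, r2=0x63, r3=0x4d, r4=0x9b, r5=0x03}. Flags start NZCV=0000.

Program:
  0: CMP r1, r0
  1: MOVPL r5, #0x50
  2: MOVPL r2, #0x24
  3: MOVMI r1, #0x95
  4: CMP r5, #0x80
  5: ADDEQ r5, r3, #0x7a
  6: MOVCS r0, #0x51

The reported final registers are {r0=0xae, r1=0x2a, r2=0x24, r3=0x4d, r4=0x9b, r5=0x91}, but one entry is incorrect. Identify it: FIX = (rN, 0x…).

[0] flags=0000 → (cmp)
[1] flags=0000 PL?T → r5=0x50
[2] flags=0000 PL?T → r2=0x24
[3] flags=0000 MI?F → skip
[4] flags=1001 → (cmp)
[5] flags=1001 EQ?F → skip
[6] flags=1001 CS?F → skip

FIX = (r5, 0x50)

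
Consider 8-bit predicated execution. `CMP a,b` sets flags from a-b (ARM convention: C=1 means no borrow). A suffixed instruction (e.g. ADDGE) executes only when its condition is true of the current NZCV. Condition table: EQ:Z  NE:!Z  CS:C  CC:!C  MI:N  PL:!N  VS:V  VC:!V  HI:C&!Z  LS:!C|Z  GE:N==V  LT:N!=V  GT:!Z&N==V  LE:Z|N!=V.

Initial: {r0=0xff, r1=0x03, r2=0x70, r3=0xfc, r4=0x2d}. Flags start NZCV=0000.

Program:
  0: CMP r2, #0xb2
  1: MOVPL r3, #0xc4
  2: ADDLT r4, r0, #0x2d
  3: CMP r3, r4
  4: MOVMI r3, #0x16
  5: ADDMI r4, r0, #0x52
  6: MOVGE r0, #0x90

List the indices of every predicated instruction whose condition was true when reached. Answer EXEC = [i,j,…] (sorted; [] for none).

EXEC = [4,5]

0: ✓ CMP  NZCV=1001
1: · MOVPL
2: · ADDLT
3: ✓ CMP  NZCV=1010
4: ✓ MOVMI  r3←0x16
5: ✓ ADDMI  r4←0x51
6: · MOVGE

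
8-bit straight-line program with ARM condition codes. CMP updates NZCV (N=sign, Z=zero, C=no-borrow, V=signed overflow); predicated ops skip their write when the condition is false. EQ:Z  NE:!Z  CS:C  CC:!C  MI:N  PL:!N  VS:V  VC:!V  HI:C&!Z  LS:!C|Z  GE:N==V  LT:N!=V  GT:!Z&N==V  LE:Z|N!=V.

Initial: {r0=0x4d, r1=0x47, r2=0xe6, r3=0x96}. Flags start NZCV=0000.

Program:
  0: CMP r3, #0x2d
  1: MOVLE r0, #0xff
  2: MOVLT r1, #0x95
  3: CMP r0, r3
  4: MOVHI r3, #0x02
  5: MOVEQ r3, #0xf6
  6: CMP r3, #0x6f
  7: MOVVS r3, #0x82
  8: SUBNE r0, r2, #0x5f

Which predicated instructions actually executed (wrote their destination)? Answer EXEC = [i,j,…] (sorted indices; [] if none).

EXEC = [1,2,4,8]

0: ✓ CMP  NZCV=0011
1: ✓ MOVLE  r0←0xff
2: ✓ MOVLT  r1←0x95
3: ✓ CMP  NZCV=0010
4: ✓ MOVHI  r3←0x02
5: · MOVEQ
6: ✓ CMP  NZCV=1000
7: · MOVVS
8: ✓ SUBNE  r0←0x87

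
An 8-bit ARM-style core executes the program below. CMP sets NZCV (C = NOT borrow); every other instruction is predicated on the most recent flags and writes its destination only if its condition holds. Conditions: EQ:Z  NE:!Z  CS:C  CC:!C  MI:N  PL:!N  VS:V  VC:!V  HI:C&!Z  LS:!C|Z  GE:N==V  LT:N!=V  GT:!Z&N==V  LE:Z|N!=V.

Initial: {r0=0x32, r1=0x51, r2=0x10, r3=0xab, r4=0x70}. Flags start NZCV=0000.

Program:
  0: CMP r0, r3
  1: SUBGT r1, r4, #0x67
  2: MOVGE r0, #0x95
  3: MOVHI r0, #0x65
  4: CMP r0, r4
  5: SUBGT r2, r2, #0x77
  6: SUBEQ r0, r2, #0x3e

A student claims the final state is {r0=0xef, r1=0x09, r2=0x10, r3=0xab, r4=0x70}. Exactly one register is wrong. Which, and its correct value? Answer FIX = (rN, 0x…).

FIX = (r0, 0x95)

0: ✓ CMP  NZCV=1001
1: ✓ SUBGT  r1←0x09
2: ✓ MOVGE  r0←0x95
3: · MOVHI
4: ✓ CMP  NZCV=0011
5: · SUBGT
6: · SUBEQ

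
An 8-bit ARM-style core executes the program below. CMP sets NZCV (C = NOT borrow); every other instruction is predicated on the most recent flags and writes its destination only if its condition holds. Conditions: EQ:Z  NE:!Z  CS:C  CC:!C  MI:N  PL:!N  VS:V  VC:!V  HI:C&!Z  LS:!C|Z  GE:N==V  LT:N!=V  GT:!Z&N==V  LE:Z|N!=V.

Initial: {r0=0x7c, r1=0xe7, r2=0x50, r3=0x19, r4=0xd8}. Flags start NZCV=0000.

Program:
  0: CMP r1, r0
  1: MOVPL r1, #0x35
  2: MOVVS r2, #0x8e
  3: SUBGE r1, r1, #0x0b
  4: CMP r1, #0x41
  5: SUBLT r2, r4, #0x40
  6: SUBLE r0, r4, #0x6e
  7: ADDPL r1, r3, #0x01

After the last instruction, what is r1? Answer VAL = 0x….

VAL = 0x35

[0] flags=0011 → (cmp)
[1] flags=0011 PL?T → r1=0x35
[2] flags=0011 VS?T → r2=0x8e
[3] flags=0011 GE?F → skip
[4] flags=1000 → (cmp)
[5] flags=1000 LT?T → r2=0x98
[6] flags=1000 LE?T → r0=0x6a
[7] flags=1000 PL?F → skip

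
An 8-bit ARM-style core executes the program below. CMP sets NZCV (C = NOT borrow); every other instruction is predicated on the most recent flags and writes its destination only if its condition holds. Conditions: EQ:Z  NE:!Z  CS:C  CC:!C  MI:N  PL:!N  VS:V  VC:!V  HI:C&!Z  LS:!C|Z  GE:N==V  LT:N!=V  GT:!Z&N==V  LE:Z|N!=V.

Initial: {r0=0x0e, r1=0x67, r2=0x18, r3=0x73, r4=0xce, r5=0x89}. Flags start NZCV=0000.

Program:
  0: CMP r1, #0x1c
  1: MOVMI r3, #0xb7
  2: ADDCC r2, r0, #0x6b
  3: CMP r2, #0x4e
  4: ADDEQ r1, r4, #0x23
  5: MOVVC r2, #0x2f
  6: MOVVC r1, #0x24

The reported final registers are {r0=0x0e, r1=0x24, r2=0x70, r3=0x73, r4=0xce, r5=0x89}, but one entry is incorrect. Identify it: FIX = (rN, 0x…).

FIX = (r2, 0x2f)

0: ✓ CMP  NZCV=0010
1: · MOVMI
2: · ADDCC
3: ✓ CMP  NZCV=1000
4: · ADDEQ
5: ✓ MOVVC  r2←0x2f
6: ✓ MOVVC  r1←0x24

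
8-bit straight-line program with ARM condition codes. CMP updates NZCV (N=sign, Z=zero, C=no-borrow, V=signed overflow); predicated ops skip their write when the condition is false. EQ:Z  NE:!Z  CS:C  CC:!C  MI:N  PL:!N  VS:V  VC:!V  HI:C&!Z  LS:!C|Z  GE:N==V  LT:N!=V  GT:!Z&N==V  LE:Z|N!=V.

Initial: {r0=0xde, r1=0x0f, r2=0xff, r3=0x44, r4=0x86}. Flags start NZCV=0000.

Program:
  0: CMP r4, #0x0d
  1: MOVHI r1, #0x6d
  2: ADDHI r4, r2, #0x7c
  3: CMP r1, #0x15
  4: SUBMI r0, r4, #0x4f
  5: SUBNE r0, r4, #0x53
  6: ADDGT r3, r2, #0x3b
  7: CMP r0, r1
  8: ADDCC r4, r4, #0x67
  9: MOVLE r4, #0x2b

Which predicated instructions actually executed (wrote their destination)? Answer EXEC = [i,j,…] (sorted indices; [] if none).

EXEC = [1,2,5,6,8,9]

0: ✓ CMP  NZCV=0011
1: ✓ MOVHI  r1←0x6d
2: ✓ ADDHI  r4←0x7b
3: ✓ CMP  NZCV=0010
4: · SUBMI
5: ✓ SUBNE  r0←0x28
6: ✓ ADDGT  r3←0x3a
7: ✓ CMP  NZCV=1000
8: ✓ ADDCC  r4←0xe2
9: ✓ MOVLE  r4←0x2b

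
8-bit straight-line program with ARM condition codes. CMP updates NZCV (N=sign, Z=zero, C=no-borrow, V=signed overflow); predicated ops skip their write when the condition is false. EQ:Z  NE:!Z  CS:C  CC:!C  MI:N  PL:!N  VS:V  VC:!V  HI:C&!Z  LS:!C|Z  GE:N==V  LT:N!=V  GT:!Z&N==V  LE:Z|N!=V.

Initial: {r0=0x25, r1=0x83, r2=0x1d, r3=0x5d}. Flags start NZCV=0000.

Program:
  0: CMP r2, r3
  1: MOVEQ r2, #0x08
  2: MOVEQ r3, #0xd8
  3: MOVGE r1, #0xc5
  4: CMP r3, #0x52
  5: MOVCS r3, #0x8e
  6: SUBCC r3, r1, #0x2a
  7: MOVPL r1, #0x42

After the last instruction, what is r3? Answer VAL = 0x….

0: ✓ CMP  NZCV=1000
1: · MOVEQ
2: · MOVEQ
3: · MOVGE
4: ✓ CMP  NZCV=0010
5: ✓ MOVCS  r3←0x8e
6: · SUBCC
7: ✓ MOVPL  r1←0x42

VAL = 0x8e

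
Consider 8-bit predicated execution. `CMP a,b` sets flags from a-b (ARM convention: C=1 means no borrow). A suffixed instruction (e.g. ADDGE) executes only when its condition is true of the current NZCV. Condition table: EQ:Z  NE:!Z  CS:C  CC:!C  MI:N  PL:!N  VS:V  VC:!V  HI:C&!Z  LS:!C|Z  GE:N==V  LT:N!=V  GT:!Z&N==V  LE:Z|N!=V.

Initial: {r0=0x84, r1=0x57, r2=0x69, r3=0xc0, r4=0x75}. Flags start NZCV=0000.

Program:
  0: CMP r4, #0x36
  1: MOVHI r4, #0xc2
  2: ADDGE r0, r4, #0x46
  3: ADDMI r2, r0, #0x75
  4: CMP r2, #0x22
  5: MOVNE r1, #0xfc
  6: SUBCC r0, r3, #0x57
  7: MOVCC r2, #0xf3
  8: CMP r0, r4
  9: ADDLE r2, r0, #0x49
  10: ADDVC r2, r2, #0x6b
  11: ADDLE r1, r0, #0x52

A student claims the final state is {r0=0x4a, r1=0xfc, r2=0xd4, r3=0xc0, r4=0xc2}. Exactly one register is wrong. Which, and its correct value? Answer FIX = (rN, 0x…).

FIX = (r0, 0x08)

0: ✓ CMP  NZCV=0010
1: ✓ MOVHI  r4←0xc2
2: ✓ ADDGE  r0←0x08
3: · ADDMI
4: ✓ CMP  NZCV=0010
5: ✓ MOVNE  r1←0xfc
6: · SUBCC
7: · MOVCC
8: ✓ CMP  NZCV=0000
9: · ADDLE
10: ✓ ADDVC  r2←0xd4
11: · ADDLE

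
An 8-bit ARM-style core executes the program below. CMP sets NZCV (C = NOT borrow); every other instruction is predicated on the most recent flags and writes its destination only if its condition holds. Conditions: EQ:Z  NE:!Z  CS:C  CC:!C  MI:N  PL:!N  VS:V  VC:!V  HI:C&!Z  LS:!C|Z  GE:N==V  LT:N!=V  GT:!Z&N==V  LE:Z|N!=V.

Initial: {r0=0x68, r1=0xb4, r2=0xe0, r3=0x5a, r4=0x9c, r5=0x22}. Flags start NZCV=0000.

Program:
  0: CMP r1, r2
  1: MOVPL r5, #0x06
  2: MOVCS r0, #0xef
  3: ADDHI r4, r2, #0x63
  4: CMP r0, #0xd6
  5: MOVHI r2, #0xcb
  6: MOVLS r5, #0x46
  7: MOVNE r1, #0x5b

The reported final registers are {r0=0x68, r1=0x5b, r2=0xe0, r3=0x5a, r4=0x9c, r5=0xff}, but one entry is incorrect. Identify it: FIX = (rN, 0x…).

0: ✓ CMP  NZCV=1000
1: · MOVPL
2: · MOVCS
3: · ADDHI
4: ✓ CMP  NZCV=1001
5: · MOVHI
6: ✓ MOVLS  r5←0x46
7: ✓ MOVNE  r1←0x5b

FIX = (r5, 0x46)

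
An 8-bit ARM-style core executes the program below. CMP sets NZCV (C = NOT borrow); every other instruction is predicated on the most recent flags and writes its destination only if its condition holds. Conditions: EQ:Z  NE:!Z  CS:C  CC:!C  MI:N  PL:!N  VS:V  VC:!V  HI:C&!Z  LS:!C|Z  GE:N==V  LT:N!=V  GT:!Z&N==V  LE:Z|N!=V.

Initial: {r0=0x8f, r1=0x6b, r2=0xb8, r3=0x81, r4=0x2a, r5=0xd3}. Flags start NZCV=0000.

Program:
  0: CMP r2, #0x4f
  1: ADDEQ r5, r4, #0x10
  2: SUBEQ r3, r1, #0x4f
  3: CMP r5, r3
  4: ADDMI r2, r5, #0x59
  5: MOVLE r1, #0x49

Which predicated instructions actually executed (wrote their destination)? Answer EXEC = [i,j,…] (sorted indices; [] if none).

EXEC = []

0: ✓ CMP  NZCV=0011
1: · ADDEQ
2: · SUBEQ
3: ✓ CMP  NZCV=0010
4: · ADDMI
5: · MOVLE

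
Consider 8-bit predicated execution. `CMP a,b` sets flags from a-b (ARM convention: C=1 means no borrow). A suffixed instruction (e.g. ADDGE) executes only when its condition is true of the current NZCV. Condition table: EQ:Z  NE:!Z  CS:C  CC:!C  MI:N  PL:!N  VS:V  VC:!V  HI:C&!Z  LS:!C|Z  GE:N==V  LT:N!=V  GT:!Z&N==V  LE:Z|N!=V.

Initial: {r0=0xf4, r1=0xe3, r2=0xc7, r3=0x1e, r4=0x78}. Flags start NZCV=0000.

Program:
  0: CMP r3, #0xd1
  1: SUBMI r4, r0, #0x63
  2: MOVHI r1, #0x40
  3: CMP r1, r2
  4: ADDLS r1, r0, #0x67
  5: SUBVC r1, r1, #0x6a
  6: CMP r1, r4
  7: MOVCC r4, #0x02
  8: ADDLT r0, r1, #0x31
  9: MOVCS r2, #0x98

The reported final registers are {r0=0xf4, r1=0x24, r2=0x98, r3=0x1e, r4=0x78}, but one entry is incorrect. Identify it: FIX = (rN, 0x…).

FIX = (r1, 0x79)

0: ✓ CMP  NZCV=0000
1: · SUBMI
2: · MOVHI
3: ✓ CMP  NZCV=0010
4: · ADDLS
5: ✓ SUBVC  r1←0x79
6: ✓ CMP  NZCV=0010
7: · MOVCC
8: · ADDLT
9: ✓ MOVCS  r2←0x98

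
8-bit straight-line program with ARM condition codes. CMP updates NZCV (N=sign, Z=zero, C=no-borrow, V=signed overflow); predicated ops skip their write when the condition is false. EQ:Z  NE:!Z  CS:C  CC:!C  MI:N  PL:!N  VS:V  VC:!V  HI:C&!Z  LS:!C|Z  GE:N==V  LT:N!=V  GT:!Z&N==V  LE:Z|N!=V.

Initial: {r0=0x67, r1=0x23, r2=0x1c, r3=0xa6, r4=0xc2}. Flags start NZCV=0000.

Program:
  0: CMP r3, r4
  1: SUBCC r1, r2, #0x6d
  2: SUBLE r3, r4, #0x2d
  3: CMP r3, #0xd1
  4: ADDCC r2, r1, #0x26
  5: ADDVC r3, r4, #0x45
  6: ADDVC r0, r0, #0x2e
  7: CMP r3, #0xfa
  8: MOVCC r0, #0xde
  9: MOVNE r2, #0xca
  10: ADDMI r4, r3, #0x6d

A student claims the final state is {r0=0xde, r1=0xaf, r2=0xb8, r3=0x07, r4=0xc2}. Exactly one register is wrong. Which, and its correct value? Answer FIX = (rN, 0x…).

[0] flags=1000 → (cmp)
[1] flags=1000 CC?T → r1=0xaf
[2] flags=1000 LE?T → r3=0x95
[3] flags=1000 → (cmp)
[4] flags=1000 CC?T → r2=0xd5
[5] flags=1000 VC?T → r3=0x07
[6] flags=1000 VC?T → r0=0x95
[7] flags=0000 → (cmp)
[8] flags=0000 CC?T → r0=0xde
[9] flags=0000 NE?T → r2=0xca
[10] flags=0000 MI?F → skip

FIX = (r2, 0xca)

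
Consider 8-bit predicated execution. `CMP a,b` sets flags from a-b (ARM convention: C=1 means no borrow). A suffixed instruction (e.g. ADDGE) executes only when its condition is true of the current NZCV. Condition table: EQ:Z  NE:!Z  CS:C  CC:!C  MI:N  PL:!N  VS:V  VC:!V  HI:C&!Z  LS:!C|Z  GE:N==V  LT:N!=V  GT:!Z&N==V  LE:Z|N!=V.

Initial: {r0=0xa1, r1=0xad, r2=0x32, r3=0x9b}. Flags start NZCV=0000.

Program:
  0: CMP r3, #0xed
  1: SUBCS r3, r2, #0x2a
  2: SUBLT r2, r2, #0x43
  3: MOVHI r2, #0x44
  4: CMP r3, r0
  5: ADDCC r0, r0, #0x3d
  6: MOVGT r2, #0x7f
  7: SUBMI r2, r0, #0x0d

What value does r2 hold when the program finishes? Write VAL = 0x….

VAL = 0xd1

[0] flags=1000 → (cmp)
[1] flags=1000 CS?F → skip
[2] flags=1000 LT?T → r2=0xef
[3] flags=1000 HI?F → skip
[4] flags=1000 → (cmp)
[5] flags=1000 CC?T → r0=0xde
[6] flags=1000 GT?F → skip
[7] flags=1000 MI?T → r2=0xd1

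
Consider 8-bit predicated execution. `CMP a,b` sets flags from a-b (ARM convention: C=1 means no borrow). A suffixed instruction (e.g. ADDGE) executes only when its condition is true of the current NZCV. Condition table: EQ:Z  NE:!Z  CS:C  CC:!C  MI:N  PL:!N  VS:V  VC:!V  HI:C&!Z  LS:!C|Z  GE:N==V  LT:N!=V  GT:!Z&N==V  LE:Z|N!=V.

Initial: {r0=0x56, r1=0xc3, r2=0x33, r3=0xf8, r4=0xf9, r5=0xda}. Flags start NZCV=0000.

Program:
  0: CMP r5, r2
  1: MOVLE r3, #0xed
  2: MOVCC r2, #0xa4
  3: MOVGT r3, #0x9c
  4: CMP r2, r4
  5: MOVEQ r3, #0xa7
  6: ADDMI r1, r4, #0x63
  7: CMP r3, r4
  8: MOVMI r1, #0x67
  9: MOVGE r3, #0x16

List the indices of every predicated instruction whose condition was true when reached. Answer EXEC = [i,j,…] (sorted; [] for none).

EXEC = [1,8]

0: ✓ CMP  NZCV=1010
1: ✓ MOVLE  r3←0xed
2: · MOVCC
3: · MOVGT
4: ✓ CMP  NZCV=0000
5: · MOVEQ
6: · ADDMI
7: ✓ CMP  NZCV=1000
8: ✓ MOVMI  r1←0x67
9: · MOVGE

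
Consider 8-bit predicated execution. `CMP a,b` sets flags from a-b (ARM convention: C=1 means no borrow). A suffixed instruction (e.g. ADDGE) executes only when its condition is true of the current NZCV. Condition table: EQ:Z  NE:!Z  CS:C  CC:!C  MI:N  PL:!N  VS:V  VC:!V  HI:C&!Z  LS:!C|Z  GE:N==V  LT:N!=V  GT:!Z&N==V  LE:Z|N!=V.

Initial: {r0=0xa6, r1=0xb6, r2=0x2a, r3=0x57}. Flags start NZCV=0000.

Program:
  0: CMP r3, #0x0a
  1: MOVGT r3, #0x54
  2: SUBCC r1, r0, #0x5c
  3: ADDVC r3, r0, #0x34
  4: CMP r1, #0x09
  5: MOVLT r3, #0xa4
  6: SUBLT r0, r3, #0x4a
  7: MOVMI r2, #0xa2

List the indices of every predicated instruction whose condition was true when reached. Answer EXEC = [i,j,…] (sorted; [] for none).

EXEC = [1,3,5,6,7]

[0] flags=0010 → (cmp)
[1] flags=0010 GT?T → r3=0x54
[2] flags=0010 CC?F → skip
[3] flags=0010 VC?T → r3=0xda
[4] flags=1010 → (cmp)
[5] flags=1010 LT?T → r3=0xa4
[6] flags=1010 LT?T → r0=0x5a
[7] flags=1010 MI?T → r2=0xa2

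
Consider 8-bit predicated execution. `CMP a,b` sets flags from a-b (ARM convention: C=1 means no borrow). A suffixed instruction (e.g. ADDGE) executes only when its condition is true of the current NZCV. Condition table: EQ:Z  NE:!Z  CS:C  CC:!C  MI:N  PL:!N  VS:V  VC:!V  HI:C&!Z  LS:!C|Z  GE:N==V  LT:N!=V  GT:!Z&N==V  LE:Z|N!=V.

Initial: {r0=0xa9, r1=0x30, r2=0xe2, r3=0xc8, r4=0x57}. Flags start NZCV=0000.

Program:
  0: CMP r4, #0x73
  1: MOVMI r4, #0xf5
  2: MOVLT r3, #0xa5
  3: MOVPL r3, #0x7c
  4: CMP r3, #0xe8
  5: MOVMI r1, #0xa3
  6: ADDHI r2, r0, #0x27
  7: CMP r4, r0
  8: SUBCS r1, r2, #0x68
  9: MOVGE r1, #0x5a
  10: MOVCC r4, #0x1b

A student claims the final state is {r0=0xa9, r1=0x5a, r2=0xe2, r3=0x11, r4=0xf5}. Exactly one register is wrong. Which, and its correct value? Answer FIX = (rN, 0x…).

FIX = (r3, 0xa5)

[0] flags=1000 → (cmp)
[1] flags=1000 MI?T → r4=0xf5
[2] flags=1000 LT?T → r3=0xa5
[3] flags=1000 PL?F → skip
[4] flags=1000 → (cmp)
[5] flags=1000 MI?T → r1=0xa3
[6] flags=1000 HI?F → skip
[7] flags=0010 → (cmp)
[8] flags=0010 CS?T → r1=0x7a
[9] flags=0010 GE?T → r1=0x5a
[10] flags=0010 CC?F → skip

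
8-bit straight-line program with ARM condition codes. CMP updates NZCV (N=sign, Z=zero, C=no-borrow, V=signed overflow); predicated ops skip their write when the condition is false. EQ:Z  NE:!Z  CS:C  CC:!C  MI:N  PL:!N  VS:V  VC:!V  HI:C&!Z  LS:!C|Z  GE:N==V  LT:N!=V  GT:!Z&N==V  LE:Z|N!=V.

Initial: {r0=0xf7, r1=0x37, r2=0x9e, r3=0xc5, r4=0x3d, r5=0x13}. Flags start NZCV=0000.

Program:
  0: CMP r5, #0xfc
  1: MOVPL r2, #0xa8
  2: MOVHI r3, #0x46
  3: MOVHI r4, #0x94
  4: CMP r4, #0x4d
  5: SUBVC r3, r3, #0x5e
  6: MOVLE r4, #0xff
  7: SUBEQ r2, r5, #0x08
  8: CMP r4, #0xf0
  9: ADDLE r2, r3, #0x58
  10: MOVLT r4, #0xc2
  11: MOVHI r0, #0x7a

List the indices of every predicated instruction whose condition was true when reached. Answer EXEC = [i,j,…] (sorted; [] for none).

EXEC = [1,5,6,11]

[0] flags=0000 → (cmp)
[1] flags=0000 PL?T → r2=0xa8
[2] flags=0000 HI?F → skip
[3] flags=0000 HI?F → skip
[4] flags=1000 → (cmp)
[5] flags=1000 VC?T → r3=0x67
[6] flags=1000 LE?T → r4=0xff
[7] flags=1000 EQ?F → skip
[8] flags=0010 → (cmp)
[9] flags=0010 LE?F → skip
[10] flags=0010 LT?F → skip
[11] flags=0010 HI?T → r0=0x7a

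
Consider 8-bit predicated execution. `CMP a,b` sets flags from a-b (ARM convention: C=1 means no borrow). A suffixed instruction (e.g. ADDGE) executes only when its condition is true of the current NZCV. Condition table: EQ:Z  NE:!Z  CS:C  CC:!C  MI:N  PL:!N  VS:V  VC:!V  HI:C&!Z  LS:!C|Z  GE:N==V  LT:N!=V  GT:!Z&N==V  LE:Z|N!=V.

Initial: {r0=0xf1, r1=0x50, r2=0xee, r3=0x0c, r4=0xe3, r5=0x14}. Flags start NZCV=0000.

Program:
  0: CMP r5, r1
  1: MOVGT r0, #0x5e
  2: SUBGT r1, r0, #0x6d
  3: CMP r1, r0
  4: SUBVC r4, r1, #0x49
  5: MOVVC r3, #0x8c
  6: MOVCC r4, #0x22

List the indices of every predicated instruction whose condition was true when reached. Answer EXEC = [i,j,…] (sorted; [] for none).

[0] flags=1000 → (cmp)
[1] flags=1000 GT?F → skip
[2] flags=1000 GT?F → skip
[3] flags=0000 → (cmp)
[4] flags=0000 VC?T → r4=0x07
[5] flags=0000 VC?T → r3=0x8c
[6] flags=0000 CC?T → r4=0x22

EXEC = [4,5,6]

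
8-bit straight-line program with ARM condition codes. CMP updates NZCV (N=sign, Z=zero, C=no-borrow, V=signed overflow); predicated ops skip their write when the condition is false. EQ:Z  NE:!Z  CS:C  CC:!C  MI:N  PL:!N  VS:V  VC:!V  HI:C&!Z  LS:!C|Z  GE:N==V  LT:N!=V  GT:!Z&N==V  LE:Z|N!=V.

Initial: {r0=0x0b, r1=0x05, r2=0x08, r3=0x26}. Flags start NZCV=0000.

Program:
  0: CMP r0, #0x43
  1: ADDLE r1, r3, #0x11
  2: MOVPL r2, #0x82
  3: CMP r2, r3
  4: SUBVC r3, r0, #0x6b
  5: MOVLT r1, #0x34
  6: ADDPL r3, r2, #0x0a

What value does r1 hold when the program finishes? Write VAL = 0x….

VAL = 0x34

0: ✓ CMP  NZCV=1000
1: ✓ ADDLE  r1←0x37
2: · MOVPL
3: ✓ CMP  NZCV=1000
4: ✓ SUBVC  r3←0xa0
5: ✓ MOVLT  r1←0x34
6: · ADDPL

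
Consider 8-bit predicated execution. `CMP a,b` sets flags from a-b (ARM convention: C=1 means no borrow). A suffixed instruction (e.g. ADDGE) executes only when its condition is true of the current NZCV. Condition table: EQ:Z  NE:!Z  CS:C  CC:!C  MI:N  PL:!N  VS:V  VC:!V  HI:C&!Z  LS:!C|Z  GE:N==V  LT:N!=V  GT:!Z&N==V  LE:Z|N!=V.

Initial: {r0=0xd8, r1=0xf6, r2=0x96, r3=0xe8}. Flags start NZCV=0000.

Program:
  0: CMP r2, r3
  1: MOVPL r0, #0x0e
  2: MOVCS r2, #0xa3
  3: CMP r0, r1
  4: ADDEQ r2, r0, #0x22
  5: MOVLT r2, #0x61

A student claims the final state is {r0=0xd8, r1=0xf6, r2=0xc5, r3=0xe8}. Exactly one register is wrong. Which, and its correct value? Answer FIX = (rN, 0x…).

FIX = (r2, 0x61)

[0] flags=1000 → (cmp)
[1] flags=1000 PL?F → skip
[2] flags=1000 CS?F → skip
[3] flags=1000 → (cmp)
[4] flags=1000 EQ?F → skip
[5] flags=1000 LT?T → r2=0x61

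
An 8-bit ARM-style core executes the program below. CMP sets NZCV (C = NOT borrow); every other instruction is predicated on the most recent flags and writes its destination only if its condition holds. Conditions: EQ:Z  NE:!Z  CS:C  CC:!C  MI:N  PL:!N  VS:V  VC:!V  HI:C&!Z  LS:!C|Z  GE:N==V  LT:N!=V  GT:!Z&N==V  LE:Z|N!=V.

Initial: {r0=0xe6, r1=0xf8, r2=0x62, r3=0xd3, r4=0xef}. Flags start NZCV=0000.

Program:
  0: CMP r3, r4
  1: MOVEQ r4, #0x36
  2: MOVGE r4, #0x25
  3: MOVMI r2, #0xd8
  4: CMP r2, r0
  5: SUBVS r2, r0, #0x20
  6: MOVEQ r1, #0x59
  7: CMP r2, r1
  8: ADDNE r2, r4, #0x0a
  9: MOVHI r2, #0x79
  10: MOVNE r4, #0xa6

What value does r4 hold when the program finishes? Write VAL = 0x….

VAL = 0xa6

[0] flags=1000 → (cmp)
[1] flags=1000 EQ?F → skip
[2] flags=1000 GE?F → skip
[3] flags=1000 MI?T → r2=0xd8
[4] flags=1000 → (cmp)
[5] flags=1000 VS?F → skip
[6] flags=1000 EQ?F → skip
[7] flags=1000 → (cmp)
[8] flags=1000 NE?T → r2=0xf9
[9] flags=1000 HI?F → skip
[10] flags=1000 NE?T → r4=0xa6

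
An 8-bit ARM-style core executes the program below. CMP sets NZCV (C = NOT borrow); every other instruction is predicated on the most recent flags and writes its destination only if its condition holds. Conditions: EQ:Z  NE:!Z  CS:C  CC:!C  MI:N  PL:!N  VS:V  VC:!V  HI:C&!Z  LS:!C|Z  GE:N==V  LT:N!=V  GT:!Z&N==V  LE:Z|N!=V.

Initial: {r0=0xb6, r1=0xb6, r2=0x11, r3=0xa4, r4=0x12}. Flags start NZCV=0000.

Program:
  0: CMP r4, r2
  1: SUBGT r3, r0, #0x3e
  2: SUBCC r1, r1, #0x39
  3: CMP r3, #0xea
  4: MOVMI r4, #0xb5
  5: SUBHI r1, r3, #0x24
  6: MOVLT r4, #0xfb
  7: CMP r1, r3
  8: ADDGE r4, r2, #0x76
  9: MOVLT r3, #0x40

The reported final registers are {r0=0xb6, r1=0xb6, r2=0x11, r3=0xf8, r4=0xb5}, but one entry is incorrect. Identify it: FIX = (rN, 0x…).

FIX = (r3, 0x40)

[0] flags=0010 → (cmp)
[1] flags=0010 GT?T → r3=0x78
[2] flags=0010 CC?F → skip
[3] flags=1001 → (cmp)
[4] flags=1001 MI?T → r4=0xb5
[5] flags=1001 HI?F → skip
[6] flags=1001 LT?F → skip
[7] flags=0011 → (cmp)
[8] flags=0011 GE?F → skip
[9] flags=0011 LT?T → r3=0x40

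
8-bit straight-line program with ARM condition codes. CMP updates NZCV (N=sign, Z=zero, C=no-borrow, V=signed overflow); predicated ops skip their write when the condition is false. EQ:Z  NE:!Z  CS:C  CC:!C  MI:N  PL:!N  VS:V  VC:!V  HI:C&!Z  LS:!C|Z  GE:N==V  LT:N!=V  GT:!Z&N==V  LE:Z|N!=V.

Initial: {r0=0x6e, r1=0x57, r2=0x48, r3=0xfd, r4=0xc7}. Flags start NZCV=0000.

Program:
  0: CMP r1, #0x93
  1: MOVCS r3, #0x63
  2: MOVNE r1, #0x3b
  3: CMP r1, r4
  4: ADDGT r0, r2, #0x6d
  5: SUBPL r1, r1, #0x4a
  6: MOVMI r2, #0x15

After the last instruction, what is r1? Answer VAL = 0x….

0: ✓ CMP  NZCV=1001
1: · MOVCS
2: ✓ MOVNE  r1←0x3b
3: ✓ CMP  NZCV=0000
4: ✓ ADDGT  r0←0xb5
5: ✓ SUBPL  r1←0xf1
6: · MOVMI

VAL = 0xf1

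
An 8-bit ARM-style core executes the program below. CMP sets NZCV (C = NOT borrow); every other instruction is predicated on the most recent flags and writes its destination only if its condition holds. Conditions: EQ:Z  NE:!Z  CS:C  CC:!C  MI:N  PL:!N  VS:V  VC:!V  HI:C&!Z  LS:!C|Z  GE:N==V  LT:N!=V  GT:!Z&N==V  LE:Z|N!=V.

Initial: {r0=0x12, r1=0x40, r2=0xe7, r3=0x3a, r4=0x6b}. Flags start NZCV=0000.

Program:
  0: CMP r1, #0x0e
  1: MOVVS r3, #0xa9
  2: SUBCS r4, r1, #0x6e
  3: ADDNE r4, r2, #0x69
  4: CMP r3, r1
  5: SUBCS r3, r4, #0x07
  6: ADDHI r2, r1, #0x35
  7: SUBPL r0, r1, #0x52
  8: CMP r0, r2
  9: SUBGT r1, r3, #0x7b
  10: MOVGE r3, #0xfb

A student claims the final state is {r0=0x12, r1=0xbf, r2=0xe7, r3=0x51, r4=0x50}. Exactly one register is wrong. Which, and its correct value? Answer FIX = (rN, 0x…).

FIX = (r3, 0xfb)

[0] flags=0010 → (cmp)
[1] flags=0010 VS?F → skip
[2] flags=0010 CS?T → r4=0xd2
[3] flags=0010 NE?T → r4=0x50
[4] flags=1000 → (cmp)
[5] flags=1000 CS?F → skip
[6] flags=1000 HI?F → skip
[7] flags=1000 PL?F → skip
[8] flags=0000 → (cmp)
[9] flags=0000 GT?T → r1=0xbf
[10] flags=0000 GE?T → r3=0xfb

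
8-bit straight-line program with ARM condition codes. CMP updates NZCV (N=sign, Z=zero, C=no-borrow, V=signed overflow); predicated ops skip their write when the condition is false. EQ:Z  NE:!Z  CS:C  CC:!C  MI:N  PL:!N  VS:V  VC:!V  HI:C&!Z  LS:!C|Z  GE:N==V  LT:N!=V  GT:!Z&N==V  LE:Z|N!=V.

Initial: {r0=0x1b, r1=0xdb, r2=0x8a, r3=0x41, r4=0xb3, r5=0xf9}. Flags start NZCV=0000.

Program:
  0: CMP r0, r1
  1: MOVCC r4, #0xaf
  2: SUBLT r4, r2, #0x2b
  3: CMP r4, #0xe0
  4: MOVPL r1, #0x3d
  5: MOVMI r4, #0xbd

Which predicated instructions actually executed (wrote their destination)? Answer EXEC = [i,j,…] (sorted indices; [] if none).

0: ✓ CMP  NZCV=0000
1: ✓ MOVCC  r4←0xaf
2: · SUBLT
3: ✓ CMP  NZCV=1000
4: · MOVPL
5: ✓ MOVMI  r4←0xbd

EXEC = [1,5]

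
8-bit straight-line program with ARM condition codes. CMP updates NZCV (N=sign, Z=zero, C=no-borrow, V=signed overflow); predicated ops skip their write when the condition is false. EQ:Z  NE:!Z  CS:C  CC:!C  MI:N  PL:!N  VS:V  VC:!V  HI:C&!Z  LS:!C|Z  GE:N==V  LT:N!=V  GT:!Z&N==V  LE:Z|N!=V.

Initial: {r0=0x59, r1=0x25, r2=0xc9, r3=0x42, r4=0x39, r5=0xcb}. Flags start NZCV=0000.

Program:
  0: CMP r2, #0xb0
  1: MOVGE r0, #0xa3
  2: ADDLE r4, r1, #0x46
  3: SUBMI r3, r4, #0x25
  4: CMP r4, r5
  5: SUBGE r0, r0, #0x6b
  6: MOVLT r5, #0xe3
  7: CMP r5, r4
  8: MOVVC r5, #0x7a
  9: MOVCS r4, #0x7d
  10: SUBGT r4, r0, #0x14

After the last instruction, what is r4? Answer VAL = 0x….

0: ✓ CMP  NZCV=0010
1: ✓ MOVGE  r0←0xa3
2: · ADDLE
3: · SUBMI
4: ✓ CMP  NZCV=0000
5: ✓ SUBGE  r0←0x38
6: · MOVLT
7: ✓ CMP  NZCV=1010
8: ✓ MOVVC  r5←0x7a
9: ✓ MOVCS  r4←0x7d
10: · SUBGT

VAL = 0x7d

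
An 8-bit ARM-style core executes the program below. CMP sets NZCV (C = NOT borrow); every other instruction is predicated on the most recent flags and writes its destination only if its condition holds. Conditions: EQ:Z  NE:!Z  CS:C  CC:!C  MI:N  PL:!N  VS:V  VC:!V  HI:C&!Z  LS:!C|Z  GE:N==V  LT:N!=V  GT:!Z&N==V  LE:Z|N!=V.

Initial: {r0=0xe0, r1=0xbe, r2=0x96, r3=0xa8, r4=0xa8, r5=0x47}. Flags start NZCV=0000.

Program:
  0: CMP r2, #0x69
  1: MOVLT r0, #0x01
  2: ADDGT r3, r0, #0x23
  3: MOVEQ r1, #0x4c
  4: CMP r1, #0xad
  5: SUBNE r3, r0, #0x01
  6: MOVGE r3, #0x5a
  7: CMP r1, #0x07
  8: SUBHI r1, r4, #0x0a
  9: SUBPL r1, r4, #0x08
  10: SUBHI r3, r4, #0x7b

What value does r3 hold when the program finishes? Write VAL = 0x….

VAL = 0x2d

0: ✓ CMP  NZCV=0011
1: ✓ MOVLT  r0←0x01
2: · ADDGT
3: · MOVEQ
4: ✓ CMP  NZCV=0010
5: ✓ SUBNE  r3←0x00
6: ✓ MOVGE  r3←0x5a
7: ✓ CMP  NZCV=1010
8: ✓ SUBHI  r1←0x9e
9: · SUBPL
10: ✓ SUBHI  r3←0x2d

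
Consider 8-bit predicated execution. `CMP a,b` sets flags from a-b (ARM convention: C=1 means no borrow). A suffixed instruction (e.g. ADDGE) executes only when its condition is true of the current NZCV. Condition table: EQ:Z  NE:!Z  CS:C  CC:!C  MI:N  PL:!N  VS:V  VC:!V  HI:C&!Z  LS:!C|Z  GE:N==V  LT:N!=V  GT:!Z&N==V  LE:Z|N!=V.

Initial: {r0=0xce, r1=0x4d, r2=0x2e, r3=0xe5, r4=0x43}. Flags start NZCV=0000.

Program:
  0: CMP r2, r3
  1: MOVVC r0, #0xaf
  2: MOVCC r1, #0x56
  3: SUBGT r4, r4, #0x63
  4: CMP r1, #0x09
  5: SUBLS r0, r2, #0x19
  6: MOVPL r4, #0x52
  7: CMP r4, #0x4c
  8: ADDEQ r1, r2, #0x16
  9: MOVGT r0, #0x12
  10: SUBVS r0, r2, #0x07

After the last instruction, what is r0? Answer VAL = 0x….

[0] flags=0000 → (cmp)
[1] flags=0000 VC?T → r0=0xaf
[2] flags=0000 CC?T → r1=0x56
[3] flags=0000 GT?T → r4=0xe0
[4] flags=0010 → (cmp)
[5] flags=0010 LS?F → skip
[6] flags=0010 PL?T → r4=0x52
[7] flags=0010 → (cmp)
[8] flags=0010 EQ?F → skip
[9] flags=0010 GT?T → r0=0x12
[10] flags=0010 VS?F → skip

VAL = 0x12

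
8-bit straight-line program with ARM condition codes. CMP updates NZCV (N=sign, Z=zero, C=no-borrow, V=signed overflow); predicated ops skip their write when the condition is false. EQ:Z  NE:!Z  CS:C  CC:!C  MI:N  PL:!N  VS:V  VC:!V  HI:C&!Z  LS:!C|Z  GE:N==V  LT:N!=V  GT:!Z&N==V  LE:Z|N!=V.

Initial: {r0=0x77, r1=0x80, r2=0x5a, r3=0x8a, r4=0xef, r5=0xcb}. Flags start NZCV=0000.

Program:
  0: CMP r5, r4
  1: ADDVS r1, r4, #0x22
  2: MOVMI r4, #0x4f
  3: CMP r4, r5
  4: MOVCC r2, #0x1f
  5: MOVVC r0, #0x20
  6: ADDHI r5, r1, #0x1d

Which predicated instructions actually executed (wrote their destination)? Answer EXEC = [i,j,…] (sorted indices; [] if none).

0: ✓ CMP  NZCV=1000
1: · ADDVS
2: ✓ MOVMI  r4←0x4f
3: ✓ CMP  NZCV=1001
4: ✓ MOVCC  r2←0x1f
5: · MOVVC
6: · ADDHI

EXEC = [2,4]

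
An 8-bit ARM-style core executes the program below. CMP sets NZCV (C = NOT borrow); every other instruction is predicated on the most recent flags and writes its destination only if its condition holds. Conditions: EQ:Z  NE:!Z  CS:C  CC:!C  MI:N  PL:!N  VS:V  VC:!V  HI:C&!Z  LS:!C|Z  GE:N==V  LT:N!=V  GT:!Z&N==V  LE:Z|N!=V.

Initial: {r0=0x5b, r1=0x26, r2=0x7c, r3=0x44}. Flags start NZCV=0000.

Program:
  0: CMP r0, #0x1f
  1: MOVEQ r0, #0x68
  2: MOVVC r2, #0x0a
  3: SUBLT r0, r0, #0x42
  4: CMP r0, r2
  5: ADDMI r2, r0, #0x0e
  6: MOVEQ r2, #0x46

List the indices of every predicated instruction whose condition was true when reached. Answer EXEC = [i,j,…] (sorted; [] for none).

[0] flags=0010 → (cmp)
[1] flags=0010 EQ?F → skip
[2] flags=0010 VC?T → r2=0x0a
[3] flags=0010 LT?F → skip
[4] flags=0010 → (cmp)
[5] flags=0010 MI?F → skip
[6] flags=0010 EQ?F → skip

EXEC = [2]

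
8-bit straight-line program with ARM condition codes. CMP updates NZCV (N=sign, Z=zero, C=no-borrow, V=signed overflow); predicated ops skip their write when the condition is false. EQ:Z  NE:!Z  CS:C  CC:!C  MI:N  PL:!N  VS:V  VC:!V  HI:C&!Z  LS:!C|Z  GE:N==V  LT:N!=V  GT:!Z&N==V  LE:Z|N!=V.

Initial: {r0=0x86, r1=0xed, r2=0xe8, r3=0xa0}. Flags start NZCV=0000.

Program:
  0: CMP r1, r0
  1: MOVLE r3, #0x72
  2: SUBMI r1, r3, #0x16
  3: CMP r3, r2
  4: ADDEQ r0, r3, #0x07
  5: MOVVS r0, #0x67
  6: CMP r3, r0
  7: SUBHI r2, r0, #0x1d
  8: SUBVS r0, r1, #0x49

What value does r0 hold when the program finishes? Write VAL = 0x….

VAL = 0x86

[0] flags=0010 → (cmp)
[1] flags=0010 LE?F → skip
[2] flags=0010 MI?F → skip
[3] flags=1000 → (cmp)
[4] flags=1000 EQ?F → skip
[5] flags=1000 VS?F → skip
[6] flags=0010 → (cmp)
[7] flags=0010 HI?T → r2=0x69
[8] flags=0010 VS?F → skip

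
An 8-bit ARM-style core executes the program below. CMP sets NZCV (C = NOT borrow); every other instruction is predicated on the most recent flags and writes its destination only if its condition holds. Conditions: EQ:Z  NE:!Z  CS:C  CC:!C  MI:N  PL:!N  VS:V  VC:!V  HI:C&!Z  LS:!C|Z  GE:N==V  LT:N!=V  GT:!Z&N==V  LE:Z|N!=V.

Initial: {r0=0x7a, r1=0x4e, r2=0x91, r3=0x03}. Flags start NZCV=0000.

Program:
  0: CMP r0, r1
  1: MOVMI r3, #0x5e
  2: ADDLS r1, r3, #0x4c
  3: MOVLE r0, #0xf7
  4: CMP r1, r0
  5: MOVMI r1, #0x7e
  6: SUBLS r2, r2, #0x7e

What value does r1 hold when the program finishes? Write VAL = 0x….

VAL = 0x7e

[0] flags=0010 → (cmp)
[1] flags=0010 MI?F → skip
[2] flags=0010 LS?F → skip
[3] flags=0010 LE?F → skip
[4] flags=1000 → (cmp)
[5] flags=1000 MI?T → r1=0x7e
[6] flags=1000 LS?T → r2=0x13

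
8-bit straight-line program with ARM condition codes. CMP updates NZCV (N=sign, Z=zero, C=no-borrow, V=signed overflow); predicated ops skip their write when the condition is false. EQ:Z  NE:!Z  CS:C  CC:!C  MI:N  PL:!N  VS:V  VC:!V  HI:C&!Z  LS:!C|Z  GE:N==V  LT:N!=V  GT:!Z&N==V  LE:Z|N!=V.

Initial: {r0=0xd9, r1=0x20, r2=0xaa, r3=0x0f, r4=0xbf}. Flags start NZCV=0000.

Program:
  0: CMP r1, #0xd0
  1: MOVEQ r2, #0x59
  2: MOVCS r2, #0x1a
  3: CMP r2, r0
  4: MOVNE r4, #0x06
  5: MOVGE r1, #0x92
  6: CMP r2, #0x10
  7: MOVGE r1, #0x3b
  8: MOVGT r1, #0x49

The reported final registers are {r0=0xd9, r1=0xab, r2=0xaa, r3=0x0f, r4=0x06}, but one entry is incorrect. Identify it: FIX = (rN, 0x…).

FIX = (r1, 0x20)

[0] flags=0000 → (cmp)
[1] flags=0000 EQ?F → skip
[2] flags=0000 CS?F → skip
[3] flags=1000 → (cmp)
[4] flags=1000 NE?T → r4=0x06
[5] flags=1000 GE?F → skip
[6] flags=1010 → (cmp)
[7] flags=1010 GE?F → skip
[8] flags=1010 GT?F → skip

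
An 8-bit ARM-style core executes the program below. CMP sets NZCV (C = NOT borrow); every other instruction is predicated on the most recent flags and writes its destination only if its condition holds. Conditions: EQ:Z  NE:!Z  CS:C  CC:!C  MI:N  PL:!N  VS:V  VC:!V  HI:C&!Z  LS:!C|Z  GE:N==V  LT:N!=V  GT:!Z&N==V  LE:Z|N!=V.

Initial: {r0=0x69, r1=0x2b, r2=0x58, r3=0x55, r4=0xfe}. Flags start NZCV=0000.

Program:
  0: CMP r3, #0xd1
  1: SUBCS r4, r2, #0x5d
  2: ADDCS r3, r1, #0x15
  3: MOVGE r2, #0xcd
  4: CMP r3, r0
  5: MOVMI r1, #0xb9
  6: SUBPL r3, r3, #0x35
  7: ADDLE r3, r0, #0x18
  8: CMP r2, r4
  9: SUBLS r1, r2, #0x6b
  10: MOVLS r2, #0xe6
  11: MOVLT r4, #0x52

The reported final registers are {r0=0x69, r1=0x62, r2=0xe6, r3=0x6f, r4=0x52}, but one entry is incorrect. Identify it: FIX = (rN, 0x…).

FIX = (r3, 0x81)

[0] flags=1001 → (cmp)
[1] flags=1001 CS?F → skip
[2] flags=1001 CS?F → skip
[3] flags=1001 GE?T → r2=0xcd
[4] flags=1000 → (cmp)
[5] flags=1000 MI?T → r1=0xb9
[6] flags=1000 PL?F → skip
[7] flags=1000 LE?T → r3=0x81
[8] flags=1000 → (cmp)
[9] flags=1000 LS?T → r1=0x62
[10] flags=1000 LS?T → r2=0xe6
[11] flags=1000 LT?T → r4=0x52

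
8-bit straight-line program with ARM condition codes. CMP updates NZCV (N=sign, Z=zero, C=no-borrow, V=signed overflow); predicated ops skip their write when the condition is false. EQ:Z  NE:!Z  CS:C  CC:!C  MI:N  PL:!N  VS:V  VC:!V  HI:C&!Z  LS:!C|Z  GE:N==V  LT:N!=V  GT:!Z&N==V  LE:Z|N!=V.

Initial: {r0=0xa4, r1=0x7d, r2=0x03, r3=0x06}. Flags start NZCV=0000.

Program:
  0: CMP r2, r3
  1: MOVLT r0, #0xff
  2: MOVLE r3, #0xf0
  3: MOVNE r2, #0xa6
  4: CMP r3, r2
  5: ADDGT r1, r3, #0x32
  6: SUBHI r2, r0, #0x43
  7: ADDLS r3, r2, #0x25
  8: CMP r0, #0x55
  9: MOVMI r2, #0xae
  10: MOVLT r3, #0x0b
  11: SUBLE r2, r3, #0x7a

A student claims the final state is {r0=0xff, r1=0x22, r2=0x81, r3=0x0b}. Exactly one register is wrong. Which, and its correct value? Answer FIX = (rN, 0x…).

FIX = (r2, 0x91)

[0] flags=1000 → (cmp)
[1] flags=1000 LT?T → r0=0xff
[2] flags=1000 LE?T → r3=0xf0
[3] flags=1000 NE?T → r2=0xa6
[4] flags=0010 → (cmp)
[5] flags=0010 GT?T → r1=0x22
[6] flags=0010 HI?T → r2=0xbc
[7] flags=0010 LS?F → skip
[8] flags=1010 → (cmp)
[9] flags=1010 MI?T → r2=0xae
[10] flags=1010 LT?T → r3=0x0b
[11] flags=1010 LE?T → r2=0x91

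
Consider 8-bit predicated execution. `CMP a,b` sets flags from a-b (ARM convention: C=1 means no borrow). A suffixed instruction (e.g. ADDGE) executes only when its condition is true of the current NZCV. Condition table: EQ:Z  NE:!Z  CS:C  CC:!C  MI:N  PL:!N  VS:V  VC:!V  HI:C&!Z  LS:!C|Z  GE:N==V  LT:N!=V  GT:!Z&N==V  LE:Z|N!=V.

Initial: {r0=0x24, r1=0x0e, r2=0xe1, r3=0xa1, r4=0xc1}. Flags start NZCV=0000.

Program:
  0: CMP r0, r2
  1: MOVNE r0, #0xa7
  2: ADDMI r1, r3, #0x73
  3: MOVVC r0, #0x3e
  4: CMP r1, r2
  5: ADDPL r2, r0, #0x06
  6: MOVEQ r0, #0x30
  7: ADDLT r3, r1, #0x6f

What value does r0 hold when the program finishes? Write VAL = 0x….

0: ✓ CMP  NZCV=0000
1: ✓ MOVNE  r0←0xa7
2: · ADDMI
3: ✓ MOVVC  r0←0x3e
4: ✓ CMP  NZCV=0000
5: ✓ ADDPL  r2←0x44
6: · MOVEQ
7: · ADDLT

VAL = 0x3e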